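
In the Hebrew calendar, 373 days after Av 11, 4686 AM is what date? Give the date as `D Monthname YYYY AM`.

29 Av 4687 AM

The starting date is JDN 2059484; 2059484 + 373 = 2059857.
JDN 2059857 corresponds to 29 Av 4687 AM.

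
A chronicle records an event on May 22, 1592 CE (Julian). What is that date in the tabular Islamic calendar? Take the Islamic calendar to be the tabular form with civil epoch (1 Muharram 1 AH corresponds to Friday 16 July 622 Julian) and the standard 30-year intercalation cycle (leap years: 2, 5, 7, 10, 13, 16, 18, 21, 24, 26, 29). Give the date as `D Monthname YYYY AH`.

20 Sha'ban 1000 AH

The source date corresponds to 1 June 1592 in the Gregorian calendar (JDN 2302678).
That day falls on 20 Sha'ban 1000 AH in the tabular Islamic calendar.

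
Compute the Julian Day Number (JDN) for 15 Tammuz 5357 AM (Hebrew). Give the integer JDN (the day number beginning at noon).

In the Gregorian calendar the same day is 1 July 1597.
JDN 2400001 is 17 November 1858 CE (Gregorian), MJD 0; the target day is −95467 days from there, so JDN = 2304534.

2304534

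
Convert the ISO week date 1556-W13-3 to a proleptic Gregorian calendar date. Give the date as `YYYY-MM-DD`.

1556-03-28

ISO week 1 of 1556 is the week containing the first Thursday of 1556.
Week 13, day 3 (Wednesday) lands on 1556-03-28.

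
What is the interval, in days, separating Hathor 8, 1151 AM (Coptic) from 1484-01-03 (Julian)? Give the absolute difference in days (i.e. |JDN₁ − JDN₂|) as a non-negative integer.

JDN of the first date = 2245134.
JDN of the second date = 2263091.
|2263091 − 2245134| = 17957.

17957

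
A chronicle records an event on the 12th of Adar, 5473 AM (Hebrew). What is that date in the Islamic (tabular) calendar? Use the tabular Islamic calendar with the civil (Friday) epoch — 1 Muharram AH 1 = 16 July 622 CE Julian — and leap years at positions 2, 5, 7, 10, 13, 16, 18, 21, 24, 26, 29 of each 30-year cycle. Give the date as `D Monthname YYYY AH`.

Both dates share Julian Day Number 2346789; in the tabular Islamic calendar that is 12 Safar 1125 AH.

12 Safar 1125 AH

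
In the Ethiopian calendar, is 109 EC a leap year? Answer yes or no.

109 mod 4 = 1; in the Ethiopian calendar a year is leap when year mod 4 = 3, so it is a common year.

no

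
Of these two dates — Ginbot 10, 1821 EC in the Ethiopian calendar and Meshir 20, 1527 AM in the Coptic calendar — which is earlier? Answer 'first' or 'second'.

First date → JDN 2389225; second date → JDN 2382570.
JDN 2382570 < JDN 2389225, so the second date is earlier.

second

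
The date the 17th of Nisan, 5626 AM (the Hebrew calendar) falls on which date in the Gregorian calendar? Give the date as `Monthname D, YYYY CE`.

April 2, 1866 CE

Both dates share Julian Day Number 2402694; in the Gregorian calendar that is 2 April 1866 CE.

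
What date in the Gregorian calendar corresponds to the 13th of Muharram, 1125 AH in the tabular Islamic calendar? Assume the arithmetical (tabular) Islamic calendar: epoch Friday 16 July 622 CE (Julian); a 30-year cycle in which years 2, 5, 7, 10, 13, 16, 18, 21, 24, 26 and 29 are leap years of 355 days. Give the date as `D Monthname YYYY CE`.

9 February 1713 CE

Julian Day Number of the source date = 2346760.
Converting JDN 2346760 to the Gregorian calendar gives 9 February 1713 CE.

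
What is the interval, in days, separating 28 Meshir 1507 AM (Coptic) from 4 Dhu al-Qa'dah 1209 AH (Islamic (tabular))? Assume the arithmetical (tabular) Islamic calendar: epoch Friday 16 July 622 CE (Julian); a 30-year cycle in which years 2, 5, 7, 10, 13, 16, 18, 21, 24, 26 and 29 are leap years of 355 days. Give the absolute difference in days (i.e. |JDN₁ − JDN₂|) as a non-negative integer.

1540

First date → JDN 2375273; second date → JDN 2376813.
The interval is |2375273 − 2376813| = 1540 days.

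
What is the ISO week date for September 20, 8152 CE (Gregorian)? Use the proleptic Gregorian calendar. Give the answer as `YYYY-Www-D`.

8152-W38-3

The weekday is Wednesday (ISO weekday 3).
That Wednesday belongs to ISO week 38 of ISO year 8152.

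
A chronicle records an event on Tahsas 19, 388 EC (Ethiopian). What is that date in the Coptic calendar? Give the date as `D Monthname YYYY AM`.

Julian Day Number of the source date = 1865681.
Converting JDN 1865681 to the Coptic calendar gives 19 Koiak 112 AM.

19 Koiak 112 AM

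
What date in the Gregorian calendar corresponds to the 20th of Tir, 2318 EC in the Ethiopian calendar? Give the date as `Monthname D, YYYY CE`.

Julian Day Number of the source date = 2570644.
Converting JDN 2570644 to the Gregorian calendar gives 31 January 2326 CE.

January 31, 2326 CE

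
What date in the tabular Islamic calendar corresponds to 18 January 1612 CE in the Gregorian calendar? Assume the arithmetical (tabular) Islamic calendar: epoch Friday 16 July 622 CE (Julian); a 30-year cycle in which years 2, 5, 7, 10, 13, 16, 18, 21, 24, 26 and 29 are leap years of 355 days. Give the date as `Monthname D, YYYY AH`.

Dhu al-Qa'dah 14, 1020 AH

Both dates share Julian Day Number 2309848; in the tabular Islamic calendar that is 14 Dhu al-Qa'dah 1020 AH.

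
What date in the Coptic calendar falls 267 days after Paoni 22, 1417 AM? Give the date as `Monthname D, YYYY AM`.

Paremhat 14, 1418 AM

Counting 267 days forward from JDN 2342515 reaches JDN 2342782, which is Paremhat 14, 1418 AM.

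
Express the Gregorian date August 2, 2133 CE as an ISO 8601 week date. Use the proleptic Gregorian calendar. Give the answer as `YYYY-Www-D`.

2133-W31-7

The weekday is Sunday (ISO weekday 7).
That Sunday belongs to ISO week 31 of ISO year 2133.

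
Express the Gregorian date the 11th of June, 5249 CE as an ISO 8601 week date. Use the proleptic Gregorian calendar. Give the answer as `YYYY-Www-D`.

The weekday is Friday (ISO weekday 5).
That Friday belongs to ISO week 23 of ISO year 5249.

5249-W23-5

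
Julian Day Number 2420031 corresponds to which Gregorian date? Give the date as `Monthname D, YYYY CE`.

September 20, 1913 CE

Counting from JDN 2299161 = 15 Oct 1582 gives an offset of 120870 days.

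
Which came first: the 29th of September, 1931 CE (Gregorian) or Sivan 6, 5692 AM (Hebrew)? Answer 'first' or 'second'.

first

First date → JDN 2426614; second date → JDN 2426869.
JDN 2426614 < JDN 2426869, so the first date is earlier.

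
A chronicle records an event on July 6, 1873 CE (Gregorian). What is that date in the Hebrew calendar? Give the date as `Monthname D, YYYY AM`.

Both dates share Julian Day Number 2405346; in the Hebrew calendar that is 11 Tammuz 5633 AM.

Tammuz 11, 5633 AM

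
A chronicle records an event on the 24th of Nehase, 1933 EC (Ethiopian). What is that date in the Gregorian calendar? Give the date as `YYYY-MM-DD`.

Both dates share Julian Day Number 2430237; in the Gregorian calendar that is 30 August 1941 CE.

1941-08-30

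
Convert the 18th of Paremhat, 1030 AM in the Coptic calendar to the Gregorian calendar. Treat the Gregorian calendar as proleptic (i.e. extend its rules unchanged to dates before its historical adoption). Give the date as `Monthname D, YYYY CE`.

March 22, 1314 CE

Both dates share Julian Day Number 2201069; in the Gregorian calendar that is 22 March 1314 CE.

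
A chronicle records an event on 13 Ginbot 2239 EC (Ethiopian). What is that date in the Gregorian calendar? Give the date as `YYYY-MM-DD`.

Both dates share Julian Day Number 2541902; in the Gregorian calendar that is 23 May 2247 CE.

2247-05-23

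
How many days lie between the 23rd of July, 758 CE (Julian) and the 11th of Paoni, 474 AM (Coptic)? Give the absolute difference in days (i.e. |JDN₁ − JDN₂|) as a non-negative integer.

48

JDN of the first date = 1998121.
JDN of the second date = 1998073.
|1998073 − 1998121| = 48.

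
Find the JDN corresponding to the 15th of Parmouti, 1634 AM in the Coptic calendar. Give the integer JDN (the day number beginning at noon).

In the Gregorian calendar the same day is 23 April 1918.
JDN 2451545 is 1 January 2000 CE (Gregorian); the target day is −29838 days from there, so JDN = 2421707.

2421707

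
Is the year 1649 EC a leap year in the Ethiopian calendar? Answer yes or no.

1649 mod 4 = 1; in the Ethiopian calendar a year is leap when year mod 4 = 3, so it is a common year.

no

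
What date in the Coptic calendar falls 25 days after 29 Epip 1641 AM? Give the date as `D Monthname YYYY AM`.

JDN of 29 Epip 1641 AM = 2424368.
2424368 + 25 = 2424393.
JDN 2424393 in the Coptic calendar is 24 Mesori 1641 AM.

24 Mesori 1641 AM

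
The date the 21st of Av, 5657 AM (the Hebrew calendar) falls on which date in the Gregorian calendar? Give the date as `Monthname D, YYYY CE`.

Julian Day Number of the source date = 2414156.
Converting JDN 2414156 to the Gregorian calendar gives 19 August 1897 CE.

August 19, 1897 CE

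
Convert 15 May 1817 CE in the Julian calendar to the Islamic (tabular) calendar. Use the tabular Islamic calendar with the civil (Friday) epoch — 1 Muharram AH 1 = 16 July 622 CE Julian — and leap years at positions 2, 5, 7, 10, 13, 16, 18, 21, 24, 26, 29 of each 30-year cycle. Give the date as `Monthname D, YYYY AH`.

The source date corresponds to 27 May 1817 in the Gregorian calendar (JDN 2384852).
That day falls on 11 Rajab 1232 AH in the tabular Islamic calendar.

Rajab 11, 1232 AH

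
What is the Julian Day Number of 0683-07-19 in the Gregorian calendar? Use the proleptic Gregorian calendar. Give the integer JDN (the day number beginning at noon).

1970720

JDN 2299161 is 15 October 1582 CE (Gregorian); the target day is −328441 days from there, so JDN = 1970720.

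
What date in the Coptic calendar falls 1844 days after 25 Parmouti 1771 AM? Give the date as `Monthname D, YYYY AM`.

JDN of 25 Parmouti 1771 AM = 2471756.
2471756 + 1844 = 2473600.
JDN 2473600 in the Coptic calendar is Pashons 12, 1776 AM.

Pashons 12, 1776 AM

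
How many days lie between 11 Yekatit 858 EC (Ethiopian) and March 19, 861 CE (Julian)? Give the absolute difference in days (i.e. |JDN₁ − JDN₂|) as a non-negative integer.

1784

JDN of the first date = 2037400.
JDN of the second date = 2035616.
|2035616 − 2037400| = 1784.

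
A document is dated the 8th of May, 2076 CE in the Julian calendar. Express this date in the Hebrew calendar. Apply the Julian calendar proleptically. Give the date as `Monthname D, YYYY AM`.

Julian Day Number of the source date = 2479445.
Converting JDN 2479445 to the Hebrew calendar gives 18 Iyar 5836 AM.

Iyar 18, 5836 AM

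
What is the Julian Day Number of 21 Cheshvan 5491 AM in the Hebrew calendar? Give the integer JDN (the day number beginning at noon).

In the Gregorian calendar the same day is 1 November 1730.
JDN 2400001 is 17 November 1858 CE (Gregorian), MJD 0; the target day is −46767 days from there, so JDN = 2353234.

2353234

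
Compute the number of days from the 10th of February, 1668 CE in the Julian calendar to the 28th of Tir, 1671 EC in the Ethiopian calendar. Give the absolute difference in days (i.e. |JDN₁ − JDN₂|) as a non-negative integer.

4000

First date → JDN 2330335; second date → JDN 2334335.
The interval is |2330335 − 2334335| = 4000 days.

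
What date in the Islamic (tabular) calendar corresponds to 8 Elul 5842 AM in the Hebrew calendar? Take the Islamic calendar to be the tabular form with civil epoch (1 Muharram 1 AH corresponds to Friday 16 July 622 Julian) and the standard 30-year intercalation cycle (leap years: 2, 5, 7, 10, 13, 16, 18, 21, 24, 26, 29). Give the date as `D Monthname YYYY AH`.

Julian Day Number of the source date = 2481740.
Converting JDN 2481740 to the tabular Islamic calendar gives 9 Dhu al-Hijjah 1505 AH.

9 Dhu al-Hijjah 1505 AH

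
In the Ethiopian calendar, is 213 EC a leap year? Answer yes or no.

no

213 mod 4 = 1; in the Ethiopian calendar a year is leap when year mod 4 = 3, so it is a common year.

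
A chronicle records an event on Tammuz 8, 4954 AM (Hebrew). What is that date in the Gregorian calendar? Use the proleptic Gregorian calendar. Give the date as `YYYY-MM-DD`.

Both dates share Julian Day Number 2157345; in the Gregorian calendar that is 5 July 1194 CE.

1194-07-05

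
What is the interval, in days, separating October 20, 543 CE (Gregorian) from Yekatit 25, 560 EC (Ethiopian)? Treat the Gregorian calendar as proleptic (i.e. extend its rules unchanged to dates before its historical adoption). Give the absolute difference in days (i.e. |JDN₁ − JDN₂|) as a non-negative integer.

JDN of the first date = 1919679.
JDN of the second date = 1928570.
|1928570 − 1919679| = 8891.

8891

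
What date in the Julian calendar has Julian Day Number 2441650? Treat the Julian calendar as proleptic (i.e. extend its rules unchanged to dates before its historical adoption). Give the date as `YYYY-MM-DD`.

The Gregorian equivalent of JDN 2441650 is 28 November 1972.
In the Julian calendar that day is 1972-11-15.

1972-11-15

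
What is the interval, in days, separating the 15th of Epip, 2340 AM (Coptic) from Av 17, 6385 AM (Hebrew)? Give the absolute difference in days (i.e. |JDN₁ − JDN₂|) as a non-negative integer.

381

JDN of the first date = 2679664.
JDN of the second date = 2680045.
|2680045 − 2679664| = 381.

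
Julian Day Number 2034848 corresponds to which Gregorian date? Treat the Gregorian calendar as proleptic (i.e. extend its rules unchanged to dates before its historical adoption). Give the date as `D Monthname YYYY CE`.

JDN 2451545 is 1 Jan 2000; 2034848 is −416697 days from there.

14 February 859 CE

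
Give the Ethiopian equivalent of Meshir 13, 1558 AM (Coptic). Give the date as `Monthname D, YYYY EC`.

Both dates share Julian Day Number 2393886; in the Ethiopian calendar that is 13 Yekatit 1834 EC.

Yekatit 13, 1834 EC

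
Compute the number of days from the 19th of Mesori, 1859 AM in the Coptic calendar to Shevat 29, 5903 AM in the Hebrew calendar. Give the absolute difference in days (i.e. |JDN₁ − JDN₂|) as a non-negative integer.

193

First date → JDN 2504012; second date → JDN 2503819.
The interval is |2504012 − 2503819| = 193 days.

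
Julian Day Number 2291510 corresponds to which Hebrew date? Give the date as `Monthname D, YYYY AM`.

Cheshvan 14, 5322 AM

The proleptic Gregorian equivalent of JDN 2291510 is 3 November 1561.
In the Hebrew calendar that day is Cheshvan 14, 5322 AM.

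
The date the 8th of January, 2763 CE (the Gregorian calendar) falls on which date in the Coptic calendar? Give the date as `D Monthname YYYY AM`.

24 Koiak 2479 AM

Both dates share Julian Day Number 2730232; in the Coptic calendar that is 24 Koiak 2479 AM.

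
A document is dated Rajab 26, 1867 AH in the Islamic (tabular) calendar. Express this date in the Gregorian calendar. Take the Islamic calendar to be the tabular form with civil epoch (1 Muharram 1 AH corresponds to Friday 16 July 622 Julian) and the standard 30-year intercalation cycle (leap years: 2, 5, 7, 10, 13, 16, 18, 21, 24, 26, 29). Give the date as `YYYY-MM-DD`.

Julian Day Number of the source date = 2609890.
Converting JDN 2609890 to the Gregorian calendar gives 14 July 2433 CE.

2433-07-14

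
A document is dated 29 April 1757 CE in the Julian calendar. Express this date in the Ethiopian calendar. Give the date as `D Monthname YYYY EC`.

4 Ginbot 1749 EC

Julian Day Number of the source date = 2362921.
Converting JDN 2362921 to the Ethiopian calendar gives 4 Ginbot 1749 EC.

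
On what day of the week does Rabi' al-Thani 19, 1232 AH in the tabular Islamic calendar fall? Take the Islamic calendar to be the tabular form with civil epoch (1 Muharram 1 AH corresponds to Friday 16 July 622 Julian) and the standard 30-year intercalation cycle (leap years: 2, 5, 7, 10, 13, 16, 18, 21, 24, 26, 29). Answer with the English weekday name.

In the Gregorian calendar this is 8 March 1817 (JDN 2384772).
Since JDN mod 7 = 5 (0 = Monday), the day is Saturday.

Saturday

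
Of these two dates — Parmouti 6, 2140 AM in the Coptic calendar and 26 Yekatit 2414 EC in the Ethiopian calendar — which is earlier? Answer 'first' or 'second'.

second

The two dates have Julian Day Numbers 2606515 and 2605744 respectively.
Since 2605744 < 2606515, the second date comes first.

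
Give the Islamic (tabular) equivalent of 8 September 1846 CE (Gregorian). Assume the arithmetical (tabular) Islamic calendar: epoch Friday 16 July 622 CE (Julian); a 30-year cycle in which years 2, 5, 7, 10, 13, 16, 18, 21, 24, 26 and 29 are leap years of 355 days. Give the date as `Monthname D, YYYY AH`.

Ramadan 17, 1262 AH

Julian Day Number of the source date = 2395548.
Converting JDN 2395548 to the tabular Islamic calendar gives 17 Ramadan 1262 AH.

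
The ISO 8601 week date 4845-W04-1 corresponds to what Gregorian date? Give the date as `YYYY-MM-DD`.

4845-01-23

ISO week 1 of 4845 is the week containing the first Thursday of 4845.
Week 4, day 1 (Monday) lands on 4845-01-23.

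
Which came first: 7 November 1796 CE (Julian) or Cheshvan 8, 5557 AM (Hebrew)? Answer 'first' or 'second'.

second

Converting both to JDN: 2377358 vs 2377349; the smaller is the second.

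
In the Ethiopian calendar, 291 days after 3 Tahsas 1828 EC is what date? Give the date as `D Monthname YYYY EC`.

JDN of 3 Tahsas 1828 EC = 2391625.
2391625 + 291 = 2391916.
JDN 2391916 in the Ethiopian calendar is 19 Meskerem 1829 EC.

19 Meskerem 1829 EC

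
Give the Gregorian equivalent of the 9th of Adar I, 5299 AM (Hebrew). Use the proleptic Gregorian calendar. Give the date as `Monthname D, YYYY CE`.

February 7, 1539 CE

Julian Day Number of the source date = 2283205.
Converting JDN 2283205 to the Gregorian calendar gives 7 February 1539 CE.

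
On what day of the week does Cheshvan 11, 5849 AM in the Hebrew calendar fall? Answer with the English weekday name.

This is JDN 2483986 (26 October 2088 Gregorian).
JDN 2483986 mod 7 = 1, and JDN 0 was a Monday, so this is a Tuesday.

Tuesday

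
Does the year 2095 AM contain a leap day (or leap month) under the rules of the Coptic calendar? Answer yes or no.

2095 mod 4 = 3; in the Coptic calendar a year is leap when year mod 4 = 3, so it is a leap year.

yes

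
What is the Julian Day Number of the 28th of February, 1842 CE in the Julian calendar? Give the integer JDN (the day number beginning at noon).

2393907

Equivalently 12 March 1842 (Gregorian).
JDN 2451545 is 1 January 2000 CE (Gregorian); the target day is −57638 days from there, so JDN = 2393907.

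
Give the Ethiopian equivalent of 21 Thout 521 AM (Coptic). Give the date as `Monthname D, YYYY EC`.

Both dates share Julian Day Number 2014980; in the Ethiopian calendar that is 21 Meskerem 797 EC.

Meskerem 21, 797 EC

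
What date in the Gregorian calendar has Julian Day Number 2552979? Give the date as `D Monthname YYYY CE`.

JDN 2451545 is 1 Jan 2000; 2552979 is +101434 days from there.

19 September 2277 CE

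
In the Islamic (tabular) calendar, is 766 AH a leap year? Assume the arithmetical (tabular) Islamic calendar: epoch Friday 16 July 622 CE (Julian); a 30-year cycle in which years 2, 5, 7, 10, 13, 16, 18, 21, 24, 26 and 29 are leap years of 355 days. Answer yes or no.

Year 766 AH is year 16 of its 30-year cycle; leap positions are 2, 5, 7, 10, 13, 16, 18, 21, 24, 26, 29, so it is a leap year (355 days).

yes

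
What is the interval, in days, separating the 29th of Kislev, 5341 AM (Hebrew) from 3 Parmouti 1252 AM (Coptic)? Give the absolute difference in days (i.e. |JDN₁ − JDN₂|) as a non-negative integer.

16323

First date → JDN 2298493; second date → JDN 2282170.
The interval is |2298493 − 2282170| = 16323 days.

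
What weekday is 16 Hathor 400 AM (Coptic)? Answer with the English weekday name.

Friday

This is JDN 1970840 (16 November 683 Gregorian).
Since JDN mod 7 = 4 (0 = Monday), the day is Friday.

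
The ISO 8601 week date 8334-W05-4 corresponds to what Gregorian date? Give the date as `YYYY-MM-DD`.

8334-02-01

ISO week 1 of 8334 is the week containing the first Thursday of 8334.
Week 5, day 4 (Thursday) lands on 8334-02-01.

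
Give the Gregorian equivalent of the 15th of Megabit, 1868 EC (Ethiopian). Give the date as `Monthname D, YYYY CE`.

Julian Day Number of the source date = 2406337.
Converting JDN 2406337 to the Gregorian calendar gives 23 March 1876 CE.

March 23, 1876 CE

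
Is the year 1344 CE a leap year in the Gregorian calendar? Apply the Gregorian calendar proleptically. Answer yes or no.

1344 is divisible by 4 and not by 100, so it is a leap year.

yes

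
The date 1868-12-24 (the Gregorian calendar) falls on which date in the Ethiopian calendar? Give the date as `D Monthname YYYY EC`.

16 Tahsas 1861 EC

Julian Day Number of the source date = 2403691.
Converting JDN 2403691 to the Ethiopian calendar gives 16 Tahsas 1861 EC.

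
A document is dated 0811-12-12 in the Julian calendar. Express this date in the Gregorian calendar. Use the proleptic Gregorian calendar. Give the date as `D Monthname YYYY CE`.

For dates in this range the Gregorian date is 4 days ahead of the Julian.
12 December 811 Julian + 4 days → 16 December 811 Gregorian.

16 December 811 CE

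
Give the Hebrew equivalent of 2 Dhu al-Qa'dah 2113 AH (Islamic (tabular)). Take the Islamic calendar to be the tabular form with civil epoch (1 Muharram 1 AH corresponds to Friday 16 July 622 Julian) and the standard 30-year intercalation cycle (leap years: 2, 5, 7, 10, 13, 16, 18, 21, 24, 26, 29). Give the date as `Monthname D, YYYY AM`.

Both dates share Julian Day Number 2697158; in the Hebrew calendar that is 2 Tammuz 6432 AM.

Tammuz 2, 6432 AM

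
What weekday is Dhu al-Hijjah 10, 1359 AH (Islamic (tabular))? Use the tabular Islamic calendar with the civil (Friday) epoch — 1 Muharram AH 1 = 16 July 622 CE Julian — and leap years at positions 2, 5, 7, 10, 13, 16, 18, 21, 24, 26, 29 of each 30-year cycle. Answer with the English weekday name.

Thursday

Equivalently 9 January 1941 Gregorian, JDN 2430004.
2430004 ≡ 3 (mod 7); counting from Monday = 0 gives Thursday.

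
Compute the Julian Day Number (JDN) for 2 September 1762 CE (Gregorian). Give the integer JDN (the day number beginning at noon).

2364862

JDN 2451545 is 1 January 2000 CE (Gregorian); the target day is −86683 days from there, so JDN = 2364862.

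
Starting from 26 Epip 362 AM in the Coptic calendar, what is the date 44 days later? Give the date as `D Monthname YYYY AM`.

5 Thout 363 AM

JDN of 26 Epip 362 AM = 1957210.
1957210 + 44 = 1957254.
JDN 1957254 in the Coptic calendar is 5 Thout 363 AM.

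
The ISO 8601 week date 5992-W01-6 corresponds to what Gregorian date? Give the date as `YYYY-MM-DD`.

ISO week 1 of 5992 is the week containing the first Thursday of 5992.
Week 1, day 6 (Saturday) lands on 5992-01-04.

5992-01-04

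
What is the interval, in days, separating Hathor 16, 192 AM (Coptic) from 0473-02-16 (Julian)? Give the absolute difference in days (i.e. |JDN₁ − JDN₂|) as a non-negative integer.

1000

JDN of the first date = 1894868.
JDN of the second date = 1893868.
|1893868 − 1894868| = 1000.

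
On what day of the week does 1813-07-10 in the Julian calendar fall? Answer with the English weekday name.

This is JDN 2383447 (22 July 1813 Gregorian).
Since JDN mod 7 = 3 (0 = Monday), the day is Thursday.

Thursday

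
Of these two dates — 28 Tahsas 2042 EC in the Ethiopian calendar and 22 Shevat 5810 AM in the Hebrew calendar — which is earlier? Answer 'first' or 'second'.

The two dates have Julian Day Numbers 2469813 and 2469852 respectively.
Since 2469813 < 2469852, the first date comes first.

first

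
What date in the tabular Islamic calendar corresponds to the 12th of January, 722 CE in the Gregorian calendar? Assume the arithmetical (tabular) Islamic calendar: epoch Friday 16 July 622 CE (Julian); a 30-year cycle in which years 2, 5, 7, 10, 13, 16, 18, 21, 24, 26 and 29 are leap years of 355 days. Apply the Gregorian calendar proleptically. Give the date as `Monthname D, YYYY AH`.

Both dates share Julian Day Number 1984776; in the tabular Islamic calendar that is 15 Rajab 103 AH.

Rajab 15, 103 AH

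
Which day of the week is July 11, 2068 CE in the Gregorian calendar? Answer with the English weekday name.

Wednesday

Since JDN mod 7 = 2 (0 = Monday), the day is Wednesday.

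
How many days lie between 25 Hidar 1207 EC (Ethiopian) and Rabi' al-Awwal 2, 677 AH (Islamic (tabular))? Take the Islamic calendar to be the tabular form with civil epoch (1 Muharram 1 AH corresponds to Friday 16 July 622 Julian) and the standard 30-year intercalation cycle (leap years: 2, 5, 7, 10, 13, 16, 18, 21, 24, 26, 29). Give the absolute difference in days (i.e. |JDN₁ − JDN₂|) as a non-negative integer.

23256

First date → JDN 2164796; second date → JDN 2188052.
The interval is |2164796 − 2188052| = 23256 days.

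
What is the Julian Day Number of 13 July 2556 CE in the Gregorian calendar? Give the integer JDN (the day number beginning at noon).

2654814

JDN 2299161 is 15 October 1582 CE (Gregorian); the target day is +355653 days from there, so JDN = 2654814.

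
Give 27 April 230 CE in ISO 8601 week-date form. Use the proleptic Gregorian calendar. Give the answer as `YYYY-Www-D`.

0230-W17-2

The weekday is Tuesday (ISO weekday 2).
That Tuesday belongs to ISO week 17 of ISO year 230.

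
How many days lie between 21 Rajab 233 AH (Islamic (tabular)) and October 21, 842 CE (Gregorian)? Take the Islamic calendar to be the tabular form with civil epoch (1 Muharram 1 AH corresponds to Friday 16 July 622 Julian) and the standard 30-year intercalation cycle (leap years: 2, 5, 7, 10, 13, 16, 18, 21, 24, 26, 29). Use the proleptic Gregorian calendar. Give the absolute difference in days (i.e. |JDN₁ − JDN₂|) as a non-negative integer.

First date → JDN 2030850; second date → JDN 2028888.
The interval is |2030850 − 2028888| = 1962 days.

1962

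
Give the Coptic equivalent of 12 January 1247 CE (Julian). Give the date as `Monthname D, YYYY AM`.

Julian Day Number of the source date = 2176536.
Converting JDN 2176536 to the Coptic calendar gives 17 Tobi 963 AM.

Tobi 17, 963 AM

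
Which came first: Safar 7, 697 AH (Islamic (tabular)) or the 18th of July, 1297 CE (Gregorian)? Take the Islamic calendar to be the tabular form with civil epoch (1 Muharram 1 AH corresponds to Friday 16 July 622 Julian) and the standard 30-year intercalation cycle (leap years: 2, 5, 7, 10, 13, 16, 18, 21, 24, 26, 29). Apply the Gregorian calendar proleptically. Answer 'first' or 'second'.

The two dates have Julian Day Numbers 2195115 and 2194979 respectively.
Since 2194979 < 2195115, the second date comes first.

second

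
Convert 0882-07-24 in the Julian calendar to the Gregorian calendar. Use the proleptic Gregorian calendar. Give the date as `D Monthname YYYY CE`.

28 July 882 CE

At this point the Julian calendar is 4 days behind the Gregorian.
24 July 882 Julian + 4 days → 28 July 882 Gregorian.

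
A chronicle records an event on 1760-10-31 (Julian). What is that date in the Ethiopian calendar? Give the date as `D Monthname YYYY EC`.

The source date corresponds to 11 November 1760 in the Gregorian calendar (JDN 2364202).
That day falls on 4 Hidar 1753 EC in the Ethiopian calendar.

4 Hidar 1753 EC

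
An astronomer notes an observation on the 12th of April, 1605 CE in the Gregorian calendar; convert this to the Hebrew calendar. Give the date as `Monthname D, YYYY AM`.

Nisan 24, 5365 AM

Both dates share Julian Day Number 2307376; in the Hebrew calendar that is 24 Nisan 5365 AM.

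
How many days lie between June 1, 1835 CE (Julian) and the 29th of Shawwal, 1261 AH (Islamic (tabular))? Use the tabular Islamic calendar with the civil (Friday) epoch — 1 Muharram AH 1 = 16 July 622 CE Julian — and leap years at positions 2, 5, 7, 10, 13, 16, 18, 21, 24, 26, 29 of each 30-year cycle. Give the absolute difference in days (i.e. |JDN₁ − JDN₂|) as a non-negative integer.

JDN of the first date = 2391443.
JDN of the second date = 2395236.
|2395236 − 2391443| = 3793.

3793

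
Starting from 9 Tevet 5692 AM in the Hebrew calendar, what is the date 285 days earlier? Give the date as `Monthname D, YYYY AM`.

Counting 285 days back from JDN 2426695 reaches JDN 2426410, which is Adar 20, 5691 AM.

Adar 20, 5691 AM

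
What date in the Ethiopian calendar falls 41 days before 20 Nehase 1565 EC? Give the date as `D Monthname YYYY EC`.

9 Hamle 1565 EC

Counting 41 days back from JDN 2295821 reaches JDN 2295780, which is 9 Hamle 1565 EC.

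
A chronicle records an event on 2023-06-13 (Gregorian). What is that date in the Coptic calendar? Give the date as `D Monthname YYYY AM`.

Both dates share Julian Day Number 2460109; in the Coptic calendar that is 6 Paoni 1739 AM.

6 Paoni 1739 AM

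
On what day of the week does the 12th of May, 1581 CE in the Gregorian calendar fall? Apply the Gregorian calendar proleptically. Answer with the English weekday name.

Tuesday

JDN 2298640 mod 7 = 1, and JDN 0 was a Monday, so this is a Tuesday.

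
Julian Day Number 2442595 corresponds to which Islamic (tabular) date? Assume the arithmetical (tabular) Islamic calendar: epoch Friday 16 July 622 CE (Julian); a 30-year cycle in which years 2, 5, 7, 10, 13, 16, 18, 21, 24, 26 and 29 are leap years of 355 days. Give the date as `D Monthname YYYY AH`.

JDN 2442595 is 1 July 1975 in the Gregorian calendar.
In the tabular Islamic calendar that day is 21 Jumada al-Thani 1395 AH.

21 Jumada al-Thani 1395 AH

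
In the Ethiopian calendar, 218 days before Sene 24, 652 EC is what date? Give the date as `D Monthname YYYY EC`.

Counting 218 days back from JDN 1962292 reaches JDN 1962074, which is 16 Hidar 652 EC.

16 Hidar 652 EC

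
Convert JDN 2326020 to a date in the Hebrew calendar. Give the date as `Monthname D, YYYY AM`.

Iyar 4, 5416 AM

JDN 2326020 is 28 April 1656 in the Gregorian calendar.
In the Hebrew calendar that day is Iyar 4, 5416 AM.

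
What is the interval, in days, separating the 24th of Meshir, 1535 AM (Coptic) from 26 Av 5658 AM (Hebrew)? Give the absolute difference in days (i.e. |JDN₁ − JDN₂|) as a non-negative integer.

29020

First date → JDN 2385496; second date → JDN 2414516.
The interval is |2385496 − 2414516| = 29020 days.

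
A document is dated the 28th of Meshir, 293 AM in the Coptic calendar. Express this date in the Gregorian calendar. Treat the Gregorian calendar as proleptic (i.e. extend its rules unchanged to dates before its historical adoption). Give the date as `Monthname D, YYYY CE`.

Both dates share Julian Day Number 1931860; in the Gregorian calendar that is 24 February 577 CE.

February 24, 577 CE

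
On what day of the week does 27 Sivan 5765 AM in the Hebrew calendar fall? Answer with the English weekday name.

Monday

Equivalently 4 July 2005 Gregorian, JDN 2453556.
2453556 ≡ 0 (mod 7); counting from Monday = 0 gives Monday.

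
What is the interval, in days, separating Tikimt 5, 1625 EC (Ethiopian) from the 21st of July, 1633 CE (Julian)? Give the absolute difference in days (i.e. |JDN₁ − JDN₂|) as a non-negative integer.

JDN of the first date = 2317421.
JDN of the second date = 2317713.
|2317713 − 2317421| = 292.

292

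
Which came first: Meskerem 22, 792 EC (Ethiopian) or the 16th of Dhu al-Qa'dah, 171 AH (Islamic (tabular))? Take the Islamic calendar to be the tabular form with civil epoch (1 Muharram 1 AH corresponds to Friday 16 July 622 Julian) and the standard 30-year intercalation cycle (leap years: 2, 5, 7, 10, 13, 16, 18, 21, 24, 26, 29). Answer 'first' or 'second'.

second

Converting both to JDN: 2013155 vs 2008992; the smaller is the second.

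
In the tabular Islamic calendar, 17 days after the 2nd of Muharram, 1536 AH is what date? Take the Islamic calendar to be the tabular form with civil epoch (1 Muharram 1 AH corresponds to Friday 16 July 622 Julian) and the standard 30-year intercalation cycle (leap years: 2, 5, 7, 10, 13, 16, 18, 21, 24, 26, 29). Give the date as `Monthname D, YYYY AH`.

Muharram 19, 1536 AH

Counting 17 days forward from JDN 2492394 reaches JDN 2492411, which is Muharram 19, 1536 AH.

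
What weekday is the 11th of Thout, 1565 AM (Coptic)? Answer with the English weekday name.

This is JDN 2396291 (20 September 1848 Gregorian).
Since JDN mod 7 = 2 (0 = Monday), the day is Wednesday.

Wednesday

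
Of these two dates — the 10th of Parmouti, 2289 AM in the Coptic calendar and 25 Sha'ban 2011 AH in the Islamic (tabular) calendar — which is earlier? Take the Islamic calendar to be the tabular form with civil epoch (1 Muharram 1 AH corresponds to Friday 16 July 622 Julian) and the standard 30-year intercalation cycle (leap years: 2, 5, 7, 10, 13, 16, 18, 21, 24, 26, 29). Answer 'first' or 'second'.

First date → JDN 2660941; second date → JDN 2660948.
JDN 2660941 < JDN 2660948, so the first date is earlier.

first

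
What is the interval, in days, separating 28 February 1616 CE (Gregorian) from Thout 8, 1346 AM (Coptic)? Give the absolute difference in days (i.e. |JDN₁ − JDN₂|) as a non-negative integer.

4948

JDN of the first date = 2311350.
JDN of the second date = 2316298.
|2316298 − 2311350| = 4948.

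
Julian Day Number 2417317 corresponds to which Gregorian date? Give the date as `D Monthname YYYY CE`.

JDN 2451545 is 1 Jan 2000; 2417317 is −34228 days from there.

16 April 1906 CE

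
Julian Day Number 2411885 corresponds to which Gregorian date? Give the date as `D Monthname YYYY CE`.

1 June 1891 CE

Counting from JDN 2299161 = 15 Oct 1582 gives an offset of 112724 days.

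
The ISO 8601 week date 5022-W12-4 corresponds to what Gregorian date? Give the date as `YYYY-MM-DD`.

5022-03-21

ISO week 1 of 5022 is the week containing the first Thursday of 5022.
Week 12, day 4 (Thursday) lands on 5022-03-21.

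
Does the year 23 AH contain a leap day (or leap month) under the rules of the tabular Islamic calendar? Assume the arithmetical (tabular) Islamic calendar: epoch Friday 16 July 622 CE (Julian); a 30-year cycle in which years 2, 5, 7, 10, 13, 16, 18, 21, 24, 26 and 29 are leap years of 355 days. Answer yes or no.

no

Year 23 AH is year 23 of its 30-year cycle; leap positions are 2, 5, 7, 10, 13, 16, 18, 21, 24, 26, 29, so it is a common year (354 days).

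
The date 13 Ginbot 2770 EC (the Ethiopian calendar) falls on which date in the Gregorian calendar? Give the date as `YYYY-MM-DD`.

2778-05-27

Both dates share Julian Day Number 2735850; in the Gregorian calendar that is 27 May 2778 CE.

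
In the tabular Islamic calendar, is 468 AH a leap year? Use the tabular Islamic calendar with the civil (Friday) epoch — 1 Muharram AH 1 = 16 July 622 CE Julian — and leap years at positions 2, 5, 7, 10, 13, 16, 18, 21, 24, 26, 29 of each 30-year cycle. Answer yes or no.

Year 468 AH is year 18 of its 30-year cycle; leap positions are 2, 5, 7, 10, 13, 16, 18, 21, 24, 26, 29, so it is a leap year (355 days).

yes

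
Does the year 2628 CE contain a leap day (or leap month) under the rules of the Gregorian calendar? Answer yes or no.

2628 is divisible by 4 and not by 100, so it is a leap year.

yes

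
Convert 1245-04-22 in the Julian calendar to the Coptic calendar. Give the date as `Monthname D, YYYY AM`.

Both dates share Julian Day Number 2175906; in the Coptic calendar that is 27 Parmouti 961 AM.

Parmouti 27, 961 AM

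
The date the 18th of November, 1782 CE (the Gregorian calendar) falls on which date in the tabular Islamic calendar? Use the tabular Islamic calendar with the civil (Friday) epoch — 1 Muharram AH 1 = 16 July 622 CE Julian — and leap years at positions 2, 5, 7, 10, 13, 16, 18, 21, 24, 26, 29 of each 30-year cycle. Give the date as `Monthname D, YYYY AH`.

Julian Day Number of the source date = 2372244.
Converting JDN 2372244 to the tabular Islamic calendar gives 12 Dhu al-Hijjah 1196 AH.

Dhu al-Hijjah 12, 1196 AH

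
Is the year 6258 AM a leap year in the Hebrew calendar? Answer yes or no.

Hebrew year 6258 is year 7 of its 19-year Metonic cycle; leap years are at positions 3, 6, 8, 11, 14, 17, 19, so it is a common year (12 months).

no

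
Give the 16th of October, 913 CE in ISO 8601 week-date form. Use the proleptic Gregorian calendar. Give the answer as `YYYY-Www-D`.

The weekday is Monday (ISO weekday 1).
That Monday belongs to ISO week 42 of ISO year 913.

0913-W42-1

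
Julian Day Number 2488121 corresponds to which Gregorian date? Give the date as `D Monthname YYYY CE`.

Counting from JDN 2299161 = 15 Oct 1582 gives an offset of 188960 days.

21 February 2100 CE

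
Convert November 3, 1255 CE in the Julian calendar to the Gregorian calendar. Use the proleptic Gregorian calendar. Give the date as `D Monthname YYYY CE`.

10 November 1255 CE

For dates in this range the Gregorian date is 7 days ahead of the Julian.
3 November 1255 Julian + 7 days → 10 November 1255 Gregorian.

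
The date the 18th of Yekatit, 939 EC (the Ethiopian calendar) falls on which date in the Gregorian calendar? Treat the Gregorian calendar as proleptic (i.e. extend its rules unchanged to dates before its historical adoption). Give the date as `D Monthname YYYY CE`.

17 February 947 CE

Both dates share Julian Day Number 2066992; in the Gregorian calendar that is 17 February 947 CE.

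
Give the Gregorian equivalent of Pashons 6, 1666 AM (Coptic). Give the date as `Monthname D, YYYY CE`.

Julian Day Number of the source date = 2433416.
Converting JDN 2433416 to the Gregorian calendar gives 14 May 1950 CE.

May 14, 1950 CE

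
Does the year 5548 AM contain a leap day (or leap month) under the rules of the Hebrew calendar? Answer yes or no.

Hebrew year 5548 is year 19 of its 19-year Metonic cycle; leap years are at positions 3, 6, 8, 11, 14, 17, 19, so it is a leap year (13 months).

yes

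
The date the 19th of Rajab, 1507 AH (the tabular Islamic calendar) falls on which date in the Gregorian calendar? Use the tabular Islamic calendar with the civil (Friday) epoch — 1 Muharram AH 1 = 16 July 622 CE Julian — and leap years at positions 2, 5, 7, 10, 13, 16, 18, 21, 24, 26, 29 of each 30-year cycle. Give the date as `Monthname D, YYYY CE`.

March 26, 2084 CE

Julian Day Number of the source date = 2482311.
Converting JDN 2482311 to the Gregorian calendar gives 26 March 2084 CE.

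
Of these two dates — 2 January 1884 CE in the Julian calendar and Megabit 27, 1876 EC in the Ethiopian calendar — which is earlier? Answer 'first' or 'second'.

The two dates have Julian Day Numbers 2409190 and 2409271 respectively.
Since 2409190 < 2409271, the first date comes first.

first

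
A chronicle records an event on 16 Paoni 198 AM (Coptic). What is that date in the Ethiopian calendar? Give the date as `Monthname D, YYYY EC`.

Sene 16, 474 EC

Julian Day Number of the source date = 1897269.
Converting JDN 1897269 to the Ethiopian calendar gives 16 Sene 474 EC.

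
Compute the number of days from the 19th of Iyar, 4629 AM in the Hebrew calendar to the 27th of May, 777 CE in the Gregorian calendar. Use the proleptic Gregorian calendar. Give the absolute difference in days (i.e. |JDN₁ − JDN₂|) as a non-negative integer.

33584

First date → JDN 2038584; second date → JDN 2005000.
The interval is |2038584 − 2005000| = 33584 days.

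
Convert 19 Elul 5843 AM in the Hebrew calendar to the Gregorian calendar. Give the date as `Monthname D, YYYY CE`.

September 2, 2083 CE

Julian Day Number of the source date = 2482105.
Converting JDN 2482105 to the Gregorian calendar gives 2 September 2083 CE.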